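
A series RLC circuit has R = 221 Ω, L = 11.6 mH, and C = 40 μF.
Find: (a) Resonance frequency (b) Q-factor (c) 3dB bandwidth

Step 1 — Resonance condition Im(Z)=0 gives ω₀ = 1/√(LC).
Step 2 — ω₀ = 1/√(0.0116·4e-05) = 1468 rad/s.
Step 3 — f₀ = ω₀/(2π) = 233.6 Hz.
Step 4 — Series Q: Q = ω₀L/R = 1468·0.0116/221 = 0.07706.
Step 5 — 3dB bandwidth: Δω = ω₀/Q = 1.905e+04 rad/s; BW = Δω/(2π) = 3032 Hz.

(a) f₀ = 233.6 Hz  (b) Q = 0.07706  (c) BW = 3032 Hz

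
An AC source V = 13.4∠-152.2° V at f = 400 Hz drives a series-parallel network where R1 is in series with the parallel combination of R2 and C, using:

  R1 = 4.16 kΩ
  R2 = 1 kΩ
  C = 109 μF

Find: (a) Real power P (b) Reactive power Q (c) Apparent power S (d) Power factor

Step 1 — Angular frequency: ω = 2π·f = 2π·400 = 2513 rad/s.
Step 2 — Component impedances:
  R1: Z = R = 4160 Ω
  R2: Z = R = 1000 Ω
  C: Z = 1/(jωC) = -j/(ω·C) = 0 - j3.65 Ω
Step 3 — Parallel branch: R2 || C = 1/(1/R2 + 1/C) = 0.01332 - j3.65 Ω.
Step 4 — Series with R1: Z_total = R1 + (R2 || C) = 4160 - j3.65 Ω = 4160∠-0.1° Ω.
Step 5 — Source phasor: V = 13.4∠-152.2° V = -11.85 - j6.25 V.
Step 6 — Current: I = V / Z = -0.002848 - j0.001505 A = 0.003221∠-152.1° A.
Step 7 — Complex power: S = V·I* = 0.04316 - j3.787e-05 VA.
Step 8 — Real power: P = Re(S) = 0.04316 W.
Step 9 — Reactive power: Q = Im(S) = -3.787e-05 VAR.
Step 10 — Apparent power: |S| = 0.04316 VA.
Step 11 — Power factor: PF = P/|S| = 1 (leading).

(a) P = 0.04316 W  (b) Q = -3.787e-05 VAR  (c) S = 0.04316 VA  (d) PF = 1 (leading)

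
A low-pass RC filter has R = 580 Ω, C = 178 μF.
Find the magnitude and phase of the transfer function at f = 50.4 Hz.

Step 1 — Angular frequency: ω = 2π·50.4 = 316.7 rad/s.
Step 2 — Transfer function: H(jω) = 1/(1 + jωRC).
Step 3 — Denominator: 1 + jωRC = 1 + j·316.7·580·0.000178 = 1 + j32.69.
Step 4 — H = 0.0009347 - j0.03056.
Step 5 — Magnitude: |H| = 0.03057 (-30.3 dB); phase: φ = -88.2°.

|H| = 0.03057 (-30.3 dB), φ = -88.2°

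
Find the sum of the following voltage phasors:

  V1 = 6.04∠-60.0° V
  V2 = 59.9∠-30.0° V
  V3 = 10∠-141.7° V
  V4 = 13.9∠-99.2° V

Step 1 — Convert each phasor to rectangular form:
  V1 = 6.04·(cos(-60.0°) + j·sin(-60.0°)) = 3.02 - j5.231 V
  V2 = 59.9·(cos(-30.0°) + j·sin(-30.0°)) = 51.87 - j29.95 V
  V3 = 10·(cos(-141.7°) + j·sin(-141.7°)) = -7.848 - j6.198 V
  V4 = 13.9·(cos(-99.2°) + j·sin(-99.2°)) = -2.222 - j13.72 V
Step 2 — Sum components: V_total = 44.82 - j55.1 V.
Step 3 — Convert to polar: |V_total| = 71.03 V, ∠V_total = -50.9°.

V_total = 71.03∠-50.9° V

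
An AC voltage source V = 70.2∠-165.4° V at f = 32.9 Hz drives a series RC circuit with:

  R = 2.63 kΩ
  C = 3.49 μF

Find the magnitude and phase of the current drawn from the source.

Step 1 — Angular frequency: ω = 2π·f = 2π·32.9 = 206.7 rad/s.
Step 2 — Component impedances:
  R: Z = R = 2630 Ω
  C: Z = 1/(jωC) = -j/(ω·C) = 0 - j1386 Ω
Step 3 — Series combination: Z_total = R + C = 2630 - j1386 Ω = 2973∠-27.8° Ω.
Step 4 — Source phasor: V = 70.2∠-165.4° V = -67.93 - j17.7 V.
Step 5 — Ohm's law: I = V / Z_total = (-67.93 - j17.7) / (2630 - j1386) = -0.01744 - j0.01592 A.
Step 6 — Convert to polar: |I| = 0.02361 A, ∠I = -137.6°.

I = 0.02361∠-137.6° A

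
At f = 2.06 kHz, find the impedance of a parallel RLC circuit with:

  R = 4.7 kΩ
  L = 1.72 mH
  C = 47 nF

Step 1 — Angular frequency: ω = 2π·f = 2π·2060 = 1.294e+04 rad/s.
Step 2 — Component impedances:
  R: Z = R = 4700 Ω
  L: Z = jωL = j·1.294e+04·0.00172 = 0 + j22.26 Ω
  C: Z = 1/(jωC) = -j/(ω·C) = 0 - j1644 Ω
Step 3 — Parallel combination: 1/Z_total = 1/R + 1/L + 1/C; Z_total = 0.1084 + j22.57 Ω = 22.57∠89.7° Ω.

Z = 0.1084 + j22.57 Ω = 22.57∠89.7° Ω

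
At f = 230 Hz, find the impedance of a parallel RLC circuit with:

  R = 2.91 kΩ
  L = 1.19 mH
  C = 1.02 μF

Step 1 — Angular frequency: ω = 2π·f = 2π·230 = 1445 rad/s.
Step 2 — Component impedances:
  R: Z = R = 2910 Ω
  L: Z = jωL = j·1445·0.00119 = 0 + j1.72 Ω
  C: Z = 1/(jωC) = -j/(ω·C) = 0 - j678.4 Ω
Step 3 — Parallel combination: 1/Z_total = 1/R + 1/L + 1/C; Z_total = 0.001021 + j1.724 Ω = 1.724∠90.0° Ω.

Z = 0.001021 + j1.724 Ω = 1.724∠90.0° Ω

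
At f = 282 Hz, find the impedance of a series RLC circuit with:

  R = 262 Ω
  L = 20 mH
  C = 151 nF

Step 1 — Angular frequency: ω = 2π·f = 2π·282 = 1772 rad/s.
Step 2 — Component impedances:
  R: Z = R = 262 Ω
  L: Z = jωL = j·1772·0.02 = 0 + j35.44 Ω
  C: Z = 1/(jωC) = -j/(ω·C) = 0 - j3738 Ω
Step 3 — Series combination: Z_total = R + L + C = 262 - j3702 Ω = 3711∠-86.0° Ω.

Z = 262 - j3702 Ω = 3711∠-86.0° Ω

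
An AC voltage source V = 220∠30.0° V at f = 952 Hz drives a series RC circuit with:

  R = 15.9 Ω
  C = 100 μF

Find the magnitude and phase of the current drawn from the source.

Step 1 — Angular frequency: ω = 2π·f = 2π·952 = 5982 rad/s.
Step 2 — Component impedances:
  R: Z = R = 15.9 Ω
  C: Z = 1/(jωC) = -j/(ω·C) = 0 - j1.672 Ω
Step 3 — Series combination: Z_total = R + C = 15.9 - j1.672 Ω = 15.99∠-6.0° Ω.
Step 4 — Source phasor: V = 220∠30.0° V = 190.5 + j110 V.
Step 5 — Ohm's law: I = V / Z_total = (190.5 + j110) / (15.9 - j1.672) = 11.13 + j8.089 A.
Step 6 — Convert to polar: |I| = 13.76 A, ∠I = 36.0°.

I = 13.76∠36.0° A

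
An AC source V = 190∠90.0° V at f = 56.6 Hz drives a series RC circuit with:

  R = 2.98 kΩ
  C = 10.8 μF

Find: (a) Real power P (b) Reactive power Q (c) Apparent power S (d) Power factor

Step 1 — Angular frequency: ω = 2π·f = 2π·56.6 = 355.6 rad/s.
Step 2 — Component impedances:
  R: Z = R = 2980 Ω
  C: Z = 1/(jωC) = -j/(ω·C) = 0 - j260.4 Ω
Step 3 — Series combination: Z_total = R + C = 2980 - j260.4 Ω = 2991∠-5.0° Ω.
Step 4 — Source phasor: V = 190∠90.0° V = 0 + j190 V.
Step 5 — Current: I = V / Z = -0.005528 + j0.06328 A = 0.06352∠95.0° A.
Step 6 — Complex power: S = V·I* = 12.02 - j1.05 VA.
Step 7 — Real power: P = Re(S) = 12.02 W.
Step 8 — Reactive power: Q = Im(S) = -1.05 VAR.
Step 9 — Apparent power: |S| = 12.07 VA.
Step 10 — Power factor: PF = P/|S| = 0.9962 (leading).

(a) P = 12.02 W  (b) Q = -1.05 VAR  (c) S = 12.07 VA  (d) PF = 0.9962 (leading)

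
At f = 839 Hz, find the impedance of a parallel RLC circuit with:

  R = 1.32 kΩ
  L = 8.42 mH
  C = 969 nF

Step 1 — Angular frequency: ω = 2π·f = 2π·839 = 5272 rad/s.
Step 2 — Component impedances:
  R: Z = R = 1320 Ω
  L: Z = jωL = j·5272·0.00842 = 0 + j44.39 Ω
  C: Z = 1/(jωC) = -j/(ω·C) = 0 - j195.8 Ω
Step 3 — Parallel combination: 1/Z_total = 1/R + 1/L + 1/C; Z_total = 2.491 + j57.29 Ω = 57.35∠87.5° Ω.

Z = 2.491 + j57.29 Ω = 57.35∠87.5° Ω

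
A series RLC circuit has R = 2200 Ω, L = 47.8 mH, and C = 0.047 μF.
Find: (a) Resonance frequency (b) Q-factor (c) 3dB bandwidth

Step 1 — Resonance condition Im(Z)=0 gives ω₀ = 1/√(LC).
Step 2 — ω₀ = 1/√(0.0478·4.7e-08) = 2.11e+04 rad/s.
Step 3 — f₀ = ω₀/(2π) = 3358 Hz.
Step 4 — Series Q: Q = ω₀L/R = 2.11e+04·0.0478/2200 = 0.4584.
Step 5 — 3dB bandwidth: Δω = ω₀/Q = 4.603e+04 rad/s; BW = Δω/(2π) = 7325 Hz.

(a) f₀ = 3358 Hz  (b) Q = 0.4584  (c) BW = 7325 Hz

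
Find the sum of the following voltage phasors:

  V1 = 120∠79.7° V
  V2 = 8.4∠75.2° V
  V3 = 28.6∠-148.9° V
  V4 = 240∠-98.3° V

Step 1 — Convert each phasor to rectangular form:
  V1 = 120·(cos(79.7°) + j·sin(79.7°)) = 21.46 + j118.1 V
  V2 = 8.4·(cos(75.2°) + j·sin(75.2°)) = 2.146 + j8.121 V
  V3 = 28.6·(cos(-148.9°) + j·sin(-148.9°)) = -24.49 - j14.77 V
  V4 = 240·(cos(-98.3°) + j·sin(-98.3°)) = -34.65 - j237.5 V
Step 2 — Sum components: V_total = -35.53 - j126.1 V.
Step 3 — Convert to polar: |V_total| = 131 V, ∠V_total = -105.7°.

V_total = 131∠-105.7° V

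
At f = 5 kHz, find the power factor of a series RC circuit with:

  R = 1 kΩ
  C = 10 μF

Step 1 — Angular frequency: ω = 2π·f = 2π·5000 = 3.142e+04 rad/s.
Step 2 — Component impedances:
  R: Z = R = 1000 Ω
  C: Z = 1/(jωC) = -j/(ω·C) = 0 - j3.183 Ω
Step 3 — Series combination: Z_total = R + C = 1000 - j3.183 Ω = 1000∠-0.2° Ω.
Step 4 — Power factor: PF = cos(φ) = Re(Z)/|Z| = 1000/1000 = 1.
Step 5 — Type: Im(Z) = -3.183 ⇒ leading (phase φ = -0.2°).

PF = 1 (leading, φ = -0.2°)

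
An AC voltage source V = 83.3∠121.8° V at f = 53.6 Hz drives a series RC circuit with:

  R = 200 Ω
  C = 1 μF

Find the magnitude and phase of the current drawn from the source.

Step 1 — Angular frequency: ω = 2π·f = 2π·53.6 = 336.8 rad/s.
Step 2 — Component impedances:
  R: Z = R = 200 Ω
  C: Z = 1/(jωC) = -j/(ω·C) = 0 - j2969 Ω
Step 3 — Series combination: Z_total = R + C = 200 - j2969 Ω = 2976∠-86.1° Ω.
Step 4 — Source phasor: V = 83.3∠121.8° V = -43.9 + j70.8 V.
Step 5 — Ohm's law: I = V / Z_total = (-43.9 + j70.8) / (200 - j2969) = -0.02473 - j0.01312 A.
Step 6 — Convert to polar: |I| = 0.02799 A, ∠I = -152.1°.

I = 0.02799∠-152.1° A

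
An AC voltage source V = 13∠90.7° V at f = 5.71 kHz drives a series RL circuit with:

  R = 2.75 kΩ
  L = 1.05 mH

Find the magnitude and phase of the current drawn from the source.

Step 1 — Angular frequency: ω = 2π·f = 2π·5710 = 3.588e+04 rad/s.
Step 2 — Component impedances:
  R: Z = R = 2750 Ω
  L: Z = jωL = j·3.588e+04·0.00105 = 0 + j37.67 Ω
Step 3 — Series combination: Z_total = R + L = 2750 + j37.67 Ω = 2750∠0.8° Ω.
Step 4 — Source phasor: V = 13∠90.7° V = -0.1588 + j13 V.
Step 5 — Ohm's law: I = V / Z_total = (-0.1588 + j13) / (2750 + j37.67) = 6.997e-06 + j0.004727 A.
Step 6 — Convert to polar: |I| = 0.004727 A, ∠I = 89.9°.

I = 0.004727∠89.9° A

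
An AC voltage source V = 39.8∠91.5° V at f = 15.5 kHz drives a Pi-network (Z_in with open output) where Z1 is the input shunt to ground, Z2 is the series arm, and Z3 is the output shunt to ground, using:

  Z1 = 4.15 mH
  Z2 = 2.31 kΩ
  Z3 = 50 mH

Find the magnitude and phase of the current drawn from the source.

Step 1 — Angular frequency: ω = 2π·f = 2π·1.55e+04 = 9.739e+04 rad/s.
Step 2 — Component impedances:
  Z1: Z = jωL = j·9.739e+04·0.00415 = 0 + j404.2 Ω
  Z2: Z = R = 2310 Ω
  Z3: Z = jωL = j·9.739e+04·0.05 = 0 + j4869 Ω
Step 3 — With open output, the series arm Z2 and the output shunt Z3 appear in series to ground: Z2 + Z3 = 2310 + j4869 Ω.
Step 4 — Parallel with input shunt Z1: Z_in = Z1 || (Z2 + Z3) = 11.38 + j378.2 Ω = 378.3∠88.3° Ω.
Step 5 — Source phasor: V = 39.8∠91.5° V = -1.042 + j39.79 V.
Step 6 — Ohm's law: I = V / Z_total = (-1.042 + j39.79) / (11.38 + j378.2) = 0.105 + j0.005916 A.
Step 7 — Convert to polar: |I| = 0.1052 A, ∠I = 3.2°.

I = 0.1052∠3.2° A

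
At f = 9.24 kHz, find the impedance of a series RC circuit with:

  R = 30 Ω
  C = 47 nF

Step 1 — Angular frequency: ω = 2π·f = 2π·9240 = 5.806e+04 rad/s.
Step 2 — Component impedances:
  R: Z = R = 30 Ω
  C: Z = 1/(jωC) = -j/(ω·C) = 0 - j366.5 Ω
Step 3 — Series combination: Z_total = R + C = 30 - j366.5 Ω = 367.7∠-85.3° Ω.

Z = 30 - j366.5 Ω = 367.7∠-85.3° Ω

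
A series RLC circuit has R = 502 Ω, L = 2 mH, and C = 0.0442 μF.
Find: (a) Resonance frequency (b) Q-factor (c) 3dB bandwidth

Step 1 — Resonance condition Im(Z)=0 gives ω₀ = 1/√(LC).
Step 2 — ω₀ = 1/√(0.002·4.42e-08) = 1.064e+05 rad/s.
Step 3 — f₀ = ω₀/(2π) = 1.693e+04 Hz.
Step 4 — Series Q: Q = ω₀L/R = 1.064e+05·0.002/502 = 0.4237.
Step 5 — 3dB bandwidth: Δω = ω₀/Q = 2.51e+05 rad/s; BW = Δω/(2π) = 3.995e+04 Hz.

(a) f₀ = 1.693e+04 Hz  (b) Q = 0.4237  (c) BW = 3.995e+04 Hz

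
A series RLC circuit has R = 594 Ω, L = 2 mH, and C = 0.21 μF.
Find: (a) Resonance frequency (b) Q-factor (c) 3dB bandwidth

Step 1 — Resonance: ω₀ = 1/√(LC) = 1/√(0.002·2.1e-07) = 4.88e+04 rad/s.
Step 2 — f₀ = ω₀/(2π) = 7766 Hz.
Step 3 — Series Q: Q = ω₀L/R = 4.88e+04·0.002/594 = 0.1643.
Step 4 — Bandwidth: Δω = ω₀/Q = 2.97e+05 rad/s; BW = Δω/(2π) = 4.727e+04 Hz.

(a) f₀ = 7766 Hz  (b) Q = 0.1643  (c) BW = 4.727e+04 Hz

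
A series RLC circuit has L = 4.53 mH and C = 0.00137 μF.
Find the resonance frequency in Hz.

Step 1 — Resonance condition Im(Z)=0 gives ω₀ = 1/√(LC).
Step 2 — ω₀ = 1/√(0.00453·1.37e-09) = 4.014e+05 rad/s.
Step 3 — f₀ = ω₀/(2π) = 6.389e+04 Hz.

f₀ = 6.389e+04 Hz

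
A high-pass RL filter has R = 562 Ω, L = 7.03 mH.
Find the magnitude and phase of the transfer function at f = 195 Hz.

Step 1 — Angular frequency: ω = 2π·195 = 1225 rad/s.
Step 2 — Transfer function: H(jω) = jωL/(R + jωL).
Step 3 — Numerator jωL = j·8.613; denominator R + jωL = 562 + j8.613.
Step 4 — H = 0.0002348 + j0.01532.
Step 5 — Magnitude: |H| = 0.01532 (-36.3 dB); phase: φ = 89.1°.

|H| = 0.01532 (-36.3 dB), φ = 89.1°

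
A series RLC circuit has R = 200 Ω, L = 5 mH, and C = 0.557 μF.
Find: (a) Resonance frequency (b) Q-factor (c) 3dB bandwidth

Step 1 — Resonance: ω₀ = 1/√(LC) = 1/√(0.005·5.57e-07) = 1.895e+04 rad/s.
Step 2 — f₀ = ω₀/(2π) = 3016 Hz.
Step 3 — Series Q: Q = ω₀L/R = 1.895e+04·0.005/200 = 0.4737.
Step 4 — Bandwidth: Δω = ω₀/Q = 4e+04 rad/s; BW = Δω/(2π) = 6366 Hz.

(a) f₀ = 3016 Hz  (b) Q = 0.4737  (c) BW = 6366 Hz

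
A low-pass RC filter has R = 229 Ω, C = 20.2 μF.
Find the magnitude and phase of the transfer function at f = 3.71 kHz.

Step 1 — Angular frequency: ω = 2π·3710 = 2.331e+04 rad/s.
Step 2 — Transfer function: H(jω) = 1/(1 + jωRC).
Step 3 — Denominator: 1 + jωRC = 1 + j·2.331e+04·229·2.02e-05 = 1 + j107.8.
Step 4 — H = 8.6e-05 - j0.009273.
Step 5 — Magnitude: |H| = 0.009273 (-40.7 dB); phase: φ = -89.5°.

|H| = 0.009273 (-40.7 dB), φ = -89.5°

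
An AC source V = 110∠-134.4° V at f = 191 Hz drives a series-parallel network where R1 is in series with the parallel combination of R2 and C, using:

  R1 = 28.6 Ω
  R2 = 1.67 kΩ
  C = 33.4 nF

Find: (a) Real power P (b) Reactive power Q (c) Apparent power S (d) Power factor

Step 1 — Angular frequency: ω = 2π·f = 2π·191 = 1200 rad/s.
Step 2 — Component impedances:
  R1: Z = R = 28.6 Ω
  R2: Z = R = 1670 Ω
  C: Z = 1/(jωC) = -j/(ω·C) = 0 - j2.495e+04 Ω
Step 3 — Parallel branch: R2 || C = 1/(1/R2 + 1/C) = 1663 - j111.3 Ω.
Step 4 — Series with R1: Z_total = R1 + (R2 || C) = 1691 - j111.3 Ω = 1695∠-3.8° Ω.
Step 5 — Source phasor: V = 110∠-134.4° V = -76.96 - j78.59 V.
Step 6 — Current: I = V / Z = -0.04227 - j0.04925 A = 0.0649∠-130.6° A.
Step 7 — Complex power: S = V·I* = 7.124 - j0.4688 VA.
Step 8 — Real power: P = Re(S) = 7.124 W.
Step 9 — Reactive power: Q = Im(S) = -0.4688 VAR.
Step 10 — Apparent power: |S| = 7.139 VA.
Step 11 — Power factor: PF = P/|S| = 0.9978 (leading).

(a) P = 7.124 W  (b) Q = -0.4688 VAR  (c) S = 7.139 VA  (d) PF = 0.9978 (leading)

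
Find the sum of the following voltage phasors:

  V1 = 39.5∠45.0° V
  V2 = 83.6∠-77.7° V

Step 1 — Convert each phasor to rectangular form:
  V1 = 39.5·(cos(45.0°) + j·sin(45.0°)) = 27.93 + j27.93 V
  V2 = 83.6·(cos(-77.7°) + j·sin(-77.7°)) = 17.81 - j81.68 V
Step 2 — Sum components: V_total = 45.74 - j53.75 V.
Step 3 — Convert to polar: |V_total| = 70.58 V, ∠V_total = -49.6°.

V_total = 70.58∠-49.6° V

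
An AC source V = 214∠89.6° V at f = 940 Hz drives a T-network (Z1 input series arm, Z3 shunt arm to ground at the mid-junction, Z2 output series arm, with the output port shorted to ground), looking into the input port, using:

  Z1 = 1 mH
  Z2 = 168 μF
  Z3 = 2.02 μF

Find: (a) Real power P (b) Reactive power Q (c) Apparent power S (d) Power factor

Step 1 — Angular frequency: ω = 2π·f = 2π·940 = 5906 rad/s.
Step 2 — Component impedances:
  Z1: Z = jωL = j·5906·0.001 = 0 + j5.906 Ω
  Z2: Z = 1/(jωC) = -j/(ω·C) = 0 - j1.008 Ω
  Z3: Z = 1/(jωC) = -j/(ω·C) = 0 - j83.82 Ω
Step 3 — With the output port shorted to ground, the output series arm Z2 runs from the junction to ground; the shunt arm Z3 also runs from the junction to ground. They appear in parallel: Z3 || Z2 = 0 - j0.9958 Ω.
Step 4 — Series with input arm Z1: Z_in = Z1 + (Z3 || Z2) = 0 + j4.91 Ω = 4.91∠90.0° Ω.
Step 5 — Source phasor: V = 214∠89.6° V = 1.494 + j214 V.
Step 6 — Current: I = V / Z = 43.58 - j0.3043 A = 43.58∠-0.4° A.
Step 7 — Complex power: S = V·I* = 0 + j9326 VA.
Step 8 — Real power: P = Re(S) = 0 W.
Step 9 — Reactive power: Q = Im(S) = 9326 VAR.
Step 10 — Apparent power: |S| = 9326 VA.
Step 11 — Power factor: PF = P/|S| = 0 (lagging).

(a) P = 0 W  (b) Q = 9326 VAR  (c) S = 9326 VA  (d) PF = 0 (lagging)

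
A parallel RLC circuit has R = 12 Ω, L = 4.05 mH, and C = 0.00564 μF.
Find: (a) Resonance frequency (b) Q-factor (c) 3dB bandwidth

Step 1 — Resonance: ω₀ = 1/√(LC) = 1/√(0.00405·5.64e-09) = 2.092e+05 rad/s.
Step 2 — f₀ = ω₀/(2π) = 3.33e+04 Hz.
Step 3 — Parallel Q: Q = R/(ω₀L) = 12/(2.092e+05·0.00405) = 0.01416.
Step 4 — Bandwidth: Δω = ω₀/Q = 1.478e+07 rad/s; BW = Δω/(2π) = 2.352e+06 Hz.

(a) f₀ = 3.33e+04 Hz  (b) Q = 0.01416  (c) BW = 2.352e+06 Hz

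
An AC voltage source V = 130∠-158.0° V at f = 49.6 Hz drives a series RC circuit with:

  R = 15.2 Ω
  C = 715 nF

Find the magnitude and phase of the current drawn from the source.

Step 1 — Angular frequency: ω = 2π·f = 2π·49.6 = 311.6 rad/s.
Step 2 — Component impedances:
  R: Z = R = 15.2 Ω
  C: Z = 1/(jωC) = -j/(ω·C) = 0 - j4488 Ω
Step 3 — Series combination: Z_total = R + C = 15.2 - j4488 Ω = 4488∠-89.8° Ω.
Step 4 — Source phasor: V = 130∠-158.0° V = -120.5 - j48.7 V.
Step 5 — Ohm's law: I = V / Z_total = (-120.5 - j48.7) / (15.2 - j4488) = 0.01076 - j0.02689 A.
Step 6 — Convert to polar: |I| = 0.02897 A, ∠I = -68.2°.

I = 0.02897∠-68.2° A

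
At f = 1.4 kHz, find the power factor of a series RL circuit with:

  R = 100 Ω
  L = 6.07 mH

Step 1 — Angular frequency: ω = 2π·f = 2π·1400 = 8796 rad/s.
Step 2 — Component impedances:
  R: Z = R = 100 Ω
  L: Z = jωL = j·8796·0.00607 = 0 + j53.39 Ω
Step 3 — Series combination: Z_total = R + L = 100 + j53.39 Ω = 113.4∠28.1° Ω.
Step 4 — Power factor: PF = cos(φ) = Re(Z)/|Z| = 100/113.36 = 0.8821.
Step 5 — Type: Im(Z) = 53.39 ⇒ lagging (phase φ = 28.1°).

PF = 0.8821 (lagging, φ = 28.1°)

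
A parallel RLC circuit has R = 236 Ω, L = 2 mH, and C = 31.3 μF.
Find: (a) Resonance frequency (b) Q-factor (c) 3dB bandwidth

Step 1 — Resonance: ω₀ = 1/√(LC) = 1/√(0.002·3.13e-05) = 3997 rad/s.
Step 2 — f₀ = ω₀/(2π) = 636.1 Hz.
Step 3 — Parallel Q: Q = R/(ω₀L) = 236/(3997·0.002) = 29.52.
Step 4 — Bandwidth: Δω = ω₀/Q = 135.4 rad/s; BW = Δω/(2π) = 21.55 Hz.

(a) f₀ = 636.1 Hz  (b) Q = 29.52  (c) BW = 21.55 Hz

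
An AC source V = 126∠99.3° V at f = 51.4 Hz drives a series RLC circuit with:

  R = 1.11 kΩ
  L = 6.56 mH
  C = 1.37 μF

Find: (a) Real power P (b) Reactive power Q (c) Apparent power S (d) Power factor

Step 1 — Angular frequency: ω = 2π·f = 2π·51.4 = 323 rad/s.
Step 2 — Component impedances:
  R: Z = R = 1110 Ω
  L: Z = jωL = j·323·0.00656 = 0 + j2.119 Ω
  C: Z = 1/(jωC) = -j/(ω·C) = 0 - j2260 Ω
Step 3 — Series combination: Z_total = R + L + C = 1110 - j2258 Ω = 2516∠-63.8° Ω.
Step 4 — Source phasor: V = 126∠99.3° V = -20.36 + j124.3 V.
Step 5 — Current: I = V / Z = -0.04792 + j0.01454 A = 0.05008∠163.1° A.
Step 6 — Complex power: S = V·I* = 2.784 - j5.663 VA.
Step 7 — Real power: P = Re(S) = 2.784 W.
Step 8 — Reactive power: Q = Im(S) = -5.663 VAR.
Step 9 — Apparent power: |S| = 6.31 VA.
Step 10 — Power factor: PF = P/|S| = 0.4412 (leading).

(a) P = 2.784 W  (b) Q = -5.663 VAR  (c) S = 6.31 VA  (d) PF = 0.4412 (leading)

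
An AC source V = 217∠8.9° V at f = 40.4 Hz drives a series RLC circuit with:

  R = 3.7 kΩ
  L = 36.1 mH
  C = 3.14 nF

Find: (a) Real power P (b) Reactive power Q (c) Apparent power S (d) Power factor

Step 1 — Angular frequency: ω = 2π·f = 2π·40.4 = 253.8 rad/s.
Step 2 — Component impedances:
  R: Z = R = 3700 Ω
  L: Z = jωL = j·253.8·0.0361 = 0 + j9.164 Ω
  C: Z = 1/(jωC) = -j/(ω·C) = 0 - j1.255e+06 Ω
Step 3 — Series combination: Z_total = R + L + C = 3700 - j1.255e+06 Ω = 1.255e+06∠-89.8° Ω.
Step 4 — Source phasor: V = 217∠8.9° V = 214.4 + j33.57 V.
Step 5 — Current: I = V / Z = -2.626e-05 + j0.000171 A = 0.000173∠98.7° A.
Step 6 — Complex power: S = V·I* = 0.0001107 - j0.03753 VA.
Step 7 — Real power: P = Re(S) = 0.0001107 W.
Step 8 — Reactive power: Q = Im(S) = -0.03753 VAR.
Step 9 — Apparent power: |S| = 0.03753 VA.
Step 10 — Power factor: PF = P/|S| = 0.002949 (leading).

(a) P = 0.0001107 W  (b) Q = -0.03753 VAR  (c) S = 0.03753 VA  (d) PF = 0.002949 (leading)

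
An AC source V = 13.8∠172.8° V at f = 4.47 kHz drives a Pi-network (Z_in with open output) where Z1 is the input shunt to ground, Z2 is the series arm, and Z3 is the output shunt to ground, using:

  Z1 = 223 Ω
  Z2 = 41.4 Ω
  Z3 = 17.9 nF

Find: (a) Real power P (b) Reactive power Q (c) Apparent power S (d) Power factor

Step 1 — Angular frequency: ω = 2π·f = 2π·4470 = 2.809e+04 rad/s.
Step 2 — Component impedances:
  Z1: Z = R = 223 Ω
  Z2: Z = R = 41.4 Ω
  Z3: Z = 1/(jωC) = -j/(ω·C) = 0 - j1989 Ω
Step 3 — With open output, the series arm Z2 and the output shunt Z3 appear in series to ground: Z2 + Z3 = 41.4 - j1989 Ω.
Step 4 — Parallel with input shunt Z1: Z_in = Z1 || (Z2 + Z3) = 219.7 - j24.57 Ω = 221.1∠-6.4° Ω.
Step 5 — Source phasor: V = 13.8∠172.8° V = -13.69 + j1.73 V.
Step 6 — Current: I = V / Z = -0.06241 + j0.0008941 A = 0.06241∠179.2° A.
Step 7 — Complex power: S = V·I* = 0.856 - j0.0957 VA.
Step 8 — Real power: P = Re(S) = 0.856 W.
Step 9 — Reactive power: Q = Im(S) = -0.0957 VAR.
Step 10 — Apparent power: |S| = 0.8613 VA.
Step 11 — Power factor: PF = P/|S| = 0.9938 (leading).

(a) P = 0.856 W  (b) Q = -0.0957 VAR  (c) S = 0.8613 VA  (d) PF = 0.9938 (leading)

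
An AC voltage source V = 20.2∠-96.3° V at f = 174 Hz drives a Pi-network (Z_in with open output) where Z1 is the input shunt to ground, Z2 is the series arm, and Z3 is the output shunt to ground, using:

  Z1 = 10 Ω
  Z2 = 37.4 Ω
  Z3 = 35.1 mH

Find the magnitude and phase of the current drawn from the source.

Step 1 — Angular frequency: ω = 2π·f = 2π·174 = 1093 rad/s.
Step 2 — Component impedances:
  Z1: Z = R = 10 Ω
  Z2: Z = R = 37.4 Ω
  Z3: Z = jωL = j·1093·0.0351 = 0 + j38.37 Ω
Step 3 — With open output, the series arm Z2 and the output shunt Z3 appear in series to ground: Z2 + Z3 = 37.4 + j38.37 Ω.
Step 4 — Parallel with input shunt Z1: Z_in = Z1 || (Z2 + Z3) = 8.726 + j1.032 Ω = 8.786∠6.7° Ω.
Step 5 — Source phasor: V = 20.2∠-96.3° V = -2.217 - j20.08 V.
Step 6 — Ohm's law: I = V / Z_total = (-2.217 - j20.08) / (8.726 + j1.032) = -0.5189 - j2.24 A.
Step 7 — Convert to polar: |I| = 2.299 A, ∠I = -103.0°.

I = 2.299∠-103.0° A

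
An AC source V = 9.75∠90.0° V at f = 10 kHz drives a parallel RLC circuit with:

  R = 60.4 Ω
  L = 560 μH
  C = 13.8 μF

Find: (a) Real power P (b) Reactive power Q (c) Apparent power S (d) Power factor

Step 1 — Angular frequency: ω = 2π·f = 2π·1e+04 = 6.283e+04 rad/s.
Step 2 — Component impedances:
  R: Z = R = 60.4 Ω
  L: Z = jωL = j·6.283e+04·0.00056 = 0 + j35.19 Ω
  C: Z = 1/(jωC) = -j/(ω·C) = 0 - j1.153 Ω
Step 3 — Parallel combination: 1/Z_total = 1/R + 1/L + 1/C; Z_total = 0.02353 - j1.192 Ω = 1.192∠-88.9° Ω.
Step 4 — Source phasor: V = 9.75∠90.0° V = 0 + j9.75 V.
Step 5 — Current: I = V / Z = -8.177 + j0.1614 A = 8.179∠178.9° A.
Step 6 — Complex power: S = V·I* = 1.574 - j79.73 VA.
Step 7 — Real power: P = Re(S) = 1.574 W.
Step 8 — Reactive power: Q = Im(S) = -79.73 VAR.
Step 9 — Apparent power: |S| = 79.74 VA.
Step 10 — Power factor: PF = P/|S| = 0.01974 (leading).

(a) P = 1.574 W  (b) Q = -79.73 VAR  (c) S = 79.74 VA  (d) PF = 0.01974 (leading)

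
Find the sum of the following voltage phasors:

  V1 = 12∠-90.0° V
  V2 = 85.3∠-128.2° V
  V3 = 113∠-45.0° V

Step 1 — Convert each phasor to rectangular form:
  V1 = 12·(cos(-90.0°) + j·sin(-90.0°)) = 0 - j12 V
  V2 = 85.3·(cos(-128.2°) + j·sin(-128.2°)) = -52.75 - j67.03 V
  V3 = 113·(cos(-45.0°) + j·sin(-45.0°)) = 79.9 - j79.9 V
Step 2 — Sum components: V_total = 27.15 - j158.9 V.
Step 3 — Convert to polar: |V_total| = 161.2 V, ∠V_total = -80.3°.

V_total = 161.2∠-80.3° V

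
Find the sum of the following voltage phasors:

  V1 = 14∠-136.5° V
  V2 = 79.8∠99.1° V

Step 1 — Convert each phasor to rectangular form:
  V1 = 14·(cos(-136.5°) + j·sin(-136.5°)) = -10.16 - j9.637 V
  V2 = 79.8·(cos(99.1°) + j·sin(99.1°)) = -12.62 + j78.8 V
Step 2 — Sum components: V_total = -22.78 + j69.16 V.
Step 3 — Convert to polar: |V_total| = 72.81 V, ∠V_total = 108.2°.

V_total = 72.81∠108.2° V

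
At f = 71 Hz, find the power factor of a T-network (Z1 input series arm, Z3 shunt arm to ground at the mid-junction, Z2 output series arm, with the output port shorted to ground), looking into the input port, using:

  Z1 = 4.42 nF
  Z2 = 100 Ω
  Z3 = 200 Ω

Step 1 — Angular frequency: ω = 2π·f = 2π·71 = 446.1 rad/s.
Step 2 — Component impedances:
  Z1: Z = 1/(jωC) = -j/(ω·C) = 0 - j5.072e+05 Ω
  Z2: Z = R = 100 Ω
  Z3: Z = R = 200 Ω
Step 3 — With the output port shorted to ground, the output series arm Z2 runs from the junction to ground; the shunt arm Z3 also runs from the junction to ground. They appear in parallel: Z3 || Z2 = 66.67 Ω.
Step 4 — Series with input arm Z1: Z_in = Z1 + (Z3 || Z2) = 66.67 - j5.072e+05 Ω = 5.072e+05∠-90.0° Ω.
Step 5 — Power factor: PF = cos(φ) = Re(Z)/|Z| = 66.667/5.0715e+05 = 0.0001315.
Step 6 — Type: Im(Z) = -5.072e+05 ⇒ leading (phase φ = -90.0°).

PF = 0.0001315 (leading, φ = -90.0°)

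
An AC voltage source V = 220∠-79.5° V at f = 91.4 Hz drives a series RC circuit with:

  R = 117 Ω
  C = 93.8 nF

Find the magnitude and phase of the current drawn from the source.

Step 1 — Angular frequency: ω = 2π·f = 2π·91.4 = 574.3 rad/s.
Step 2 — Component impedances:
  R: Z = R = 117 Ω
  C: Z = 1/(jωC) = -j/(ω·C) = 0 - j1.856e+04 Ω
Step 3 — Series combination: Z_total = R + C = 117 - j1.856e+04 Ω = 1.856e+04∠-89.6° Ω.
Step 4 — Source phasor: V = 220∠-79.5° V = 40.09 - j216.3 V.
Step 5 — Ohm's law: I = V / Z_total = (40.09 - j216.3) / (117 - j1.856e+04) = 0.01167 + j0.002086 A.
Step 6 — Convert to polar: |I| = 0.01185 A, ∠I = 10.1°.

I = 0.01185∠10.1° A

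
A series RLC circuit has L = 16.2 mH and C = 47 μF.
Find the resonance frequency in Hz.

Step 1 — Resonance condition Im(Z)=0 gives ω₀ = 1/√(LC).
Step 2 — ω₀ = 1/√(0.0162·4.7e-05) = 1146 rad/s.
Step 3 — f₀ = ω₀/(2π) = 182.4 Hz.

f₀ = 182.4 Hz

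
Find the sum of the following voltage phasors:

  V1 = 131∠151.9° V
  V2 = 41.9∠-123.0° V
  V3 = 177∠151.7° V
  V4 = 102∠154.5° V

Step 1 — Convert each phasor to rectangular form:
  V1 = 131·(cos(151.9°) + j·sin(151.9°)) = -115.6 + j61.7 V
  V2 = 41.9·(cos(-123.0°) + j·sin(-123.0°)) = -22.82 - j35.14 V
  V3 = 177·(cos(151.7°) + j·sin(151.7°)) = -155.8 + j83.91 V
  V4 = 102·(cos(154.5°) + j·sin(154.5°)) = -92.06 + j43.91 V
Step 2 — Sum components: V_total = -386.3 + j154.4 V.
Step 3 — Convert to polar: |V_total| = 416 V, ∠V_total = 158.2°.

V_total = 416∠158.2° V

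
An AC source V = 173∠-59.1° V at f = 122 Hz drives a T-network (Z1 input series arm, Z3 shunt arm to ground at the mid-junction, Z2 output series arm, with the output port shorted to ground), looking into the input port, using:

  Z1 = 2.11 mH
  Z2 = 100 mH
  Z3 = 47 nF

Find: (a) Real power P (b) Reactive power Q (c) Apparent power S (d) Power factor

Step 1 — Angular frequency: ω = 2π·f = 2π·122 = 766.5 rad/s.
Step 2 — Component impedances:
  Z1: Z = jωL = j·766.5·0.00211 = 0 + j1.617 Ω
  Z2: Z = jωL = j·766.5·0.1 = 0 + j76.65 Ω
  Z3: Z = 1/(jωC) = -j/(ω·C) = 0 - j2.776e+04 Ω
Step 3 — With the output port shorted to ground, the output series arm Z2 runs from the junction to ground; the shunt arm Z3 also runs from the junction to ground. They appear in parallel: Z3 || Z2 = 0 + j76.87 Ω.
Step 4 — Series with input arm Z1: Z_in = Z1 + (Z3 || Z2) = 0 + j78.48 Ω = 78.48∠90.0° Ω.
Step 5 — Source phasor: V = 173∠-59.1° V = 88.84 - j148.4 V.
Step 6 — Current: I = V / Z = -1.891 - j1.132 A = 2.204∠-149.1° A.
Step 7 — Complex power: S = V·I* = 0 + j381.3 VA.
Step 8 — Real power: P = Re(S) = 0 W.
Step 9 — Reactive power: Q = Im(S) = 381.3 VAR.
Step 10 — Apparent power: |S| = 381.3 VA.
Step 11 — Power factor: PF = P/|S| = 0 (lagging).

(a) P = 0 W  (b) Q = 381.3 VAR  (c) S = 381.3 VA  (d) PF = 0 (lagging)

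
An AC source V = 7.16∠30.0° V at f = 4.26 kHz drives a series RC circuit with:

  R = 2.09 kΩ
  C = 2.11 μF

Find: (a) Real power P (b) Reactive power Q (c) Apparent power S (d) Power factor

Step 1 — Angular frequency: ω = 2π·f = 2π·4260 = 2.677e+04 rad/s.
Step 2 — Component impedances:
  R: Z = R = 2090 Ω
  C: Z = 1/(jωC) = -j/(ω·C) = 0 - j17.71 Ω
Step 3 — Series combination: Z_total = R + C = 2090 - j17.71 Ω = 2090∠-0.5° Ω.
Step 4 — Source phasor: V = 7.16∠30.0° V = 6.201 + j3.58 V.
Step 5 — Current: I = V / Z = 0.002952 + j0.001738 A = 0.003426∠30.5° A.
Step 6 — Complex power: S = V·I* = 0.02453 - j0.0002078 VA.
Step 7 — Real power: P = Re(S) = 0.02453 W.
Step 8 — Reactive power: Q = Im(S) = -0.0002078 VAR.
Step 9 — Apparent power: |S| = 0.02453 VA.
Step 10 — Power factor: PF = P/|S| = 1 (leading).

(a) P = 0.02453 W  (b) Q = -0.0002078 VAR  (c) S = 0.02453 VA  (d) PF = 1 (leading)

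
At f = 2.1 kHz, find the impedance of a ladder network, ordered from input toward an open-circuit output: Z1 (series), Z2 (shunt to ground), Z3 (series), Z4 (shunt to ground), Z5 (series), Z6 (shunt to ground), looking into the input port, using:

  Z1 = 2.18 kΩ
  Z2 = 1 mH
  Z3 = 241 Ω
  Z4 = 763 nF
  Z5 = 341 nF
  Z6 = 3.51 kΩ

Step 1 — Angular frequency: ω = 2π·f = 2π·2100 = 1.319e+04 rad/s.
Step 2 — Component impedances:
  Z1: Z = R = 2180 Ω
  Z2: Z = jωL = j·1.319e+04·0.001 = 0 + j13.19 Ω
  Z3: Z = R = 241 Ω
  Z4: Z = 1/(jωC) = -j/(ω·C) = 0 - j99.33 Ω
  Z5: Z = 1/(jωC) = -j/(ω·C) = 0 - j222.3 Ω
  Z6: Z = R = 3510 Ω
Step 3 — Ladder network (open output): work backward from the far end, alternating series and parallel combinations. Z_in = 2181 + j13.42 Ω = 2181∠0.4° Ω.

Z = 2181 + j13.42 Ω = 2181∠0.4° Ω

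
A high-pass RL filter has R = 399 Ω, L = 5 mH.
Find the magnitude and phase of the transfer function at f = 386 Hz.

Step 1 — Angular frequency: ω = 2π·386 = 2425 rad/s.
Step 2 — Transfer function: H(jω) = jωL/(R + jωL).
Step 3 — Numerator jωL = j·12.13; denominator R + jωL = 399 + j12.13.
Step 4 — H = 0.0009228 + j0.03036.
Step 5 — Magnitude: |H| = 0.03038 (-30.3 dB); phase: φ = 88.3°.

|H| = 0.03038 (-30.3 dB), φ = 88.3°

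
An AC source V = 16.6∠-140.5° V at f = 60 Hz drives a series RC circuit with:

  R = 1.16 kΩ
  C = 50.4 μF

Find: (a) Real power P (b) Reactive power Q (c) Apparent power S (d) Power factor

Step 1 — Angular frequency: ω = 2π·f = 2π·60 = 377 rad/s.
Step 2 — Component impedances:
  R: Z = R = 1160 Ω
  C: Z = 1/(jωC) = -j/(ω·C) = 0 - j52.63 Ω
Step 3 — Series combination: Z_total = R + C = 1160 - j52.63 Ω = 1161∠-2.6° Ω.
Step 4 — Source phasor: V = 16.6∠-140.5° V = -12.81 - j10.56 V.
Step 5 — Current: I = V / Z = -0.01061 - j0.009584 A = 0.0143∠-137.9° A.
Step 6 — Complex power: S = V·I* = 0.2371 - j0.01076 VA.
Step 7 — Real power: P = Re(S) = 0.2371 W.
Step 8 — Reactive power: Q = Im(S) = -0.01076 VAR.
Step 9 — Apparent power: |S| = 0.2373 VA.
Step 10 — Power factor: PF = P/|S| = 0.999 (leading).

(a) P = 0.2371 W  (b) Q = -0.01076 VAR  (c) S = 0.2373 VA  (d) PF = 0.999 (leading)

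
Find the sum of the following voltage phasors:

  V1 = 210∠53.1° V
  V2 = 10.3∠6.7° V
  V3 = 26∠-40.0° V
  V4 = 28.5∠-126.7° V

Step 1 — Convert each phasor to rectangular form:
  V1 = 210·(cos(53.1°) + j·sin(53.1°)) = 126.1 + j167.9 V
  V2 = 10.3·(cos(6.7°) + j·sin(6.7°)) = 10.23 + j1.202 V
  V3 = 26·(cos(-40.0°) + j·sin(-40.0°)) = 19.92 - j16.71 V
  V4 = 28.5·(cos(-126.7°) + j·sin(-126.7°)) = -17.03 - j22.85 V
Step 2 — Sum components: V_total = 139.2 + j129.6 V.
Step 3 — Convert to polar: |V_total| = 190.2 V, ∠V_total = 42.9°.

V_total = 190.2∠42.9° V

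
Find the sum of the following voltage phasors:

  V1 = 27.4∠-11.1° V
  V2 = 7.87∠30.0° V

Step 1 — Convert each phasor to rectangular form:
  V1 = 27.4·(cos(-11.1°) + j·sin(-11.1°)) = 26.89 - j5.275 V
  V2 = 7.87·(cos(30.0°) + j·sin(30.0°)) = 6.816 + j3.935 V
Step 2 — Sum components: V_total = 33.7 - j1.34 V.
Step 3 — Convert to polar: |V_total| = 33.73 V, ∠V_total = -2.3°.

V_total = 33.73∠-2.3° V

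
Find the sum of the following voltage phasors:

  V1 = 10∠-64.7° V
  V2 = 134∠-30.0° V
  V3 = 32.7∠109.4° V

Step 1 — Convert each phasor to rectangular form:
  V1 = 10·(cos(-64.7°) + j·sin(-64.7°)) = 4.274 - j9.041 V
  V2 = 134·(cos(-30.0°) + j·sin(-30.0°)) = 116 - j67 V
  V3 = 32.7·(cos(109.4°) + j·sin(109.4°)) = -10.86 + j30.84 V
Step 2 — Sum components: V_total = 109.5 - j45.2 V.
Step 3 — Convert to polar: |V_total| = 118.4 V, ∠V_total = -22.4°.

V_total = 118.4∠-22.4° V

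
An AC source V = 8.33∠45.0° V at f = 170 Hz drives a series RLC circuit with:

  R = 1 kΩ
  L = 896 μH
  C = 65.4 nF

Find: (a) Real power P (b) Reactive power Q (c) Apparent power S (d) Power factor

Step 1 — Angular frequency: ω = 2π·f = 2π·170 = 1068 rad/s.
Step 2 — Component impedances:
  R: Z = R = 1000 Ω
  L: Z = jωL = j·1068·0.000896 = 0 + j0.9571 Ω
  C: Z = 1/(jωC) = -j/(ω·C) = 0 - j1.432e+04 Ω
Step 3 — Series combination: Z_total = R + L + C = 1000 - j1.431e+04 Ω = 1.435e+04∠-86.0° Ω.
Step 4 — Source phasor: V = 8.33∠45.0° V = 5.89 + j5.89 V.
Step 5 — Current: I = V / Z = -0.0003809 + j0.0004381 A = 0.0005805∠131.0° A.
Step 6 — Complex power: S = V·I* = 0.000337 - j0.004824 VA.
Step 7 — Real power: P = Re(S) = 0.000337 W.
Step 8 — Reactive power: Q = Im(S) = -0.004824 VAR.
Step 9 — Apparent power: |S| = 0.004836 VA.
Step 10 — Power factor: PF = P/|S| = 0.06969 (leading).

(a) P = 0.000337 W  (b) Q = -0.004824 VAR  (c) S = 0.004836 VA  (d) PF = 0.06969 (leading)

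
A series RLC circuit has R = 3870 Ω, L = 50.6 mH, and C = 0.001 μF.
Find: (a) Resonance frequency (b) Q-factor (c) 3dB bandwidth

Step 1 — Resonance: ω₀ = 1/√(LC) = 1/√(0.0506·1e-09) = 1.406e+05 rad/s.
Step 2 — f₀ = ω₀/(2π) = 2.237e+04 Hz.
Step 3 — Series Q: Q = ω₀L/R = 1.406e+05·0.0506/3870 = 1.838.
Step 4 — Bandwidth: Δω = ω₀/Q = 7.648e+04 rad/s; BW = Δω/(2π) = 1.217e+04 Hz.

(a) f₀ = 2.237e+04 Hz  (b) Q = 1.838  (c) BW = 1.217e+04 Hz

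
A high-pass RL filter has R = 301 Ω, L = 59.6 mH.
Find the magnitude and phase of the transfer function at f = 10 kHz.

Step 1 — Angular frequency: ω = 2π·1e+04 = 6.283e+04 rad/s.
Step 2 — Transfer function: H(jω) = jωL/(R + jωL).
Step 3 — Numerator jωL = j·3745; denominator R + jωL = 301 + j3745.
Step 4 — H = 0.9936 + j0.07986.
Step 5 — Magnitude: |H| = 0.9968 (-0.0 dB); phase: φ = 4.6°.

|H| = 0.9968 (-0.0 dB), φ = 4.6°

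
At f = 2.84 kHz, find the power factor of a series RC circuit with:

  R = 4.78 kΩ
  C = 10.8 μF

Step 1 — Angular frequency: ω = 2π·f = 2π·2840 = 1.784e+04 rad/s.
Step 2 — Component impedances:
  R: Z = R = 4780 Ω
  C: Z = 1/(jωC) = -j/(ω·C) = 0 - j5.189 Ω
Step 3 — Series combination: Z_total = R + C = 4780 - j5.189 Ω = 4780∠-0.1° Ω.
Step 4 — Power factor: PF = cos(φ) = Re(Z)/|Z| = 4780/4780 = 1.
Step 5 — Type: Im(Z) = -5.189 ⇒ leading (phase φ = -0.1°).

PF = 1 (leading, φ = -0.1°)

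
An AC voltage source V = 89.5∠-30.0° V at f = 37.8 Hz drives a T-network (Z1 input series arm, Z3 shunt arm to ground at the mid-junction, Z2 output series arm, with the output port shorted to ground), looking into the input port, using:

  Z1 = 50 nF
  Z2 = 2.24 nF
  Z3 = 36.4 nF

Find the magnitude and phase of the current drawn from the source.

Step 1 — Angular frequency: ω = 2π·f = 2π·37.8 = 237.5 rad/s.
Step 2 — Component impedances:
  Z1: Z = 1/(jωC) = -j/(ω·C) = 0 - j8.421e+04 Ω
  Z2: Z = 1/(jωC) = -j/(ω·C) = 0 - j1.88e+06 Ω
  Z3: Z = 1/(jωC) = -j/(ω·C) = 0 - j1.157e+05 Ω
Step 3 — With the output port shorted to ground, the output series arm Z2 runs from the junction to ground; the shunt arm Z3 also runs from the junction to ground. They appear in parallel: Z3 || Z2 = 0 - j1.09e+05 Ω.
Step 4 — Series with input arm Z1: Z_in = Z1 + (Z3 || Z2) = 0 - j1.932e+05 Ω = 1.932e+05∠-90.0° Ω.
Step 5 — Source phasor: V = 89.5∠-30.0° V = 77.51 - j44.75 V.
Step 6 — Ohm's law: I = V / Z_total = (77.51 - j44.75) / (0 - j1.932e+05) = 0.0002317 + j0.0004012 A.
Step 7 — Convert to polar: |I| = 0.0004633 A, ∠I = 60.0°.

I = 0.0004633∠60.0° A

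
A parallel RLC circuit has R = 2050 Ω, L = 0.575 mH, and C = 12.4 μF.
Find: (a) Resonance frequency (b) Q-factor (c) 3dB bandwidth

Step 1 — Resonance: ω₀ = 1/√(LC) = 1/√(0.000575·1.24e-05) = 1.184e+04 rad/s.
Step 2 — f₀ = ω₀/(2π) = 1885 Hz.
Step 3 — Parallel Q: Q = R/(ω₀L) = 2050/(1.184e+04·0.000575) = 301.
Step 4 — Bandwidth: Δω = ω₀/Q = 39.34 rad/s; BW = Δω/(2π) = 6.261 Hz.

(a) f₀ = 1885 Hz  (b) Q = 301  (c) BW = 6.261 Hz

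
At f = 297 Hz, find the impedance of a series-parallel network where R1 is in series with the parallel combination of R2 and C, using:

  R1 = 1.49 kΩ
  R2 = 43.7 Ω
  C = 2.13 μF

Step 1 — Angular frequency: ω = 2π·f = 2π·297 = 1866 rad/s.
Step 2 — Component impedances:
  R1: Z = R = 1490 Ω
  R2: Z = R = 43.7 Ω
  C: Z = 1/(jωC) = -j/(ω·C) = 0 - j251.6 Ω
Step 3 — Parallel branch: R2 || C = 1/(1/R2 + 1/C) = 42.42 - j7.368 Ω.
Step 4 — Series with R1: Z_total = R1 + (R2 || C) = 1532 - j7.368 Ω = 1532∠-0.3° Ω.

Z = 1532 - j7.368 Ω = 1532∠-0.3° Ω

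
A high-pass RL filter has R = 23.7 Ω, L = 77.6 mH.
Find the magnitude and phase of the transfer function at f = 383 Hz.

Step 1 — Angular frequency: ω = 2π·383 = 2406 rad/s.
Step 2 — Transfer function: H(jω) = jωL/(R + jωL).
Step 3 — Numerator jωL = j·186.7; denominator R + jωL = 23.7 + j186.7.
Step 4 — H = 0.9841 + j0.1249.
Step 5 — Magnitude: |H| = 0.992 (-0.1 dB); phase: φ = 7.2°.

|H| = 0.992 (-0.1 dB), φ = 7.2°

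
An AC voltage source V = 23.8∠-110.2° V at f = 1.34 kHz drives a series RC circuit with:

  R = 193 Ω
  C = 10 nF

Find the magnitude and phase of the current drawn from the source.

Step 1 — Angular frequency: ω = 2π·f = 2π·1340 = 8419 rad/s.
Step 2 — Component impedances:
  R: Z = R = 193 Ω
  C: Z = 1/(jωC) = -j/(ω·C) = 0 - j1.188e+04 Ω
Step 3 — Series combination: Z_total = R + C = 193 - j1.188e+04 Ω = 1.188e+04∠-89.1° Ω.
Step 4 — Source phasor: V = 23.8∠-110.2° V = -8.218 - j22.34 V.
Step 5 — Ohm's law: I = V / Z_total = (-8.218 - j22.34) / (193 - j1.188e+04) = 0.001869 - j0.0007223 A.
Step 6 — Convert to polar: |I| = 0.002004 A, ∠I = -21.1°.

I = 0.002004∠-21.1° A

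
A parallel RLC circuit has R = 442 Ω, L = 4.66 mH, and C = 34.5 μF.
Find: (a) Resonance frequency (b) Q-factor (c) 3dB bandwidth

Step 1 — Resonance: ω₀ = 1/√(LC) = 1/√(0.00466·3.45e-05) = 2494 rad/s.
Step 2 — f₀ = ω₀/(2π) = 396.9 Hz.
Step 3 — Parallel Q: Q = R/(ω₀L) = 442/(2494·0.00466) = 38.03.
Step 4 — Bandwidth: Δω = ω₀/Q = 65.58 rad/s; BW = Δω/(2π) = 10.44 Hz.

(a) f₀ = 396.9 Hz  (b) Q = 38.03  (c) BW = 10.44 Hz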